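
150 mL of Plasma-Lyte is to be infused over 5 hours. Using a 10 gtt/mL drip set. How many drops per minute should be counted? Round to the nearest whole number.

5 gtt/min

150 mL ÷ (5 hr × 60 = 300 min) = 0.5 mL/min
0.5 mL/min × 10 gtt/mL = 5 gtt/min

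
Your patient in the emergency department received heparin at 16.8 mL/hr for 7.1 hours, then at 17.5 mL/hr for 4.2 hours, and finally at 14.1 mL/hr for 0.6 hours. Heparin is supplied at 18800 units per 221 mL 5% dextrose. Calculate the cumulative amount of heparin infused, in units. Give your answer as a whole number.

Concentration = 18800 units ÷ 221 mL = 85.06787 units/mL
Stage 1: 16.8 mL/hr × 7.1 hr = 119.28 mL → 119.28 mL × 85.06787 units/mL = 10146.9 units
Stage 2: 17.5 mL/hr × 4.2 hr = 73.5 mL → 73.5 mL × 85.06787 units/mL = 6252.489 units
Stage 3: 14.1 mL/hr × 0.6 hr = 8.46 mL → 8.46 mL × 85.06787 units/mL = 719.6742 units
Total = 10146.9 + 6252.489 + 719.6742 = 17119.06 units

17119 units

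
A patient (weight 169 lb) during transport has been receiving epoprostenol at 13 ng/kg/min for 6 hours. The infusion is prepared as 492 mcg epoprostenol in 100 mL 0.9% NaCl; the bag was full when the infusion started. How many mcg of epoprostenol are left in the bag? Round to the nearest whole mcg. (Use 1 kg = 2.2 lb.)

132 mcg

Weight = 169 lb ÷ 2.2 lb/kg = 76.81818 kg
Dose = 13 ng/kg/min × 76.81818 kg = 998.6364 ng/min
998.6364 ng/min × 60 min/hr = 59918.18 ng/hr
Concentration = 492 mcg ÷ 100 mL = 4.92 mcg/mL = 4920 ng/mL
Rate = 59918.18 ng/hr ÷ 4920 ng/mL = 12.17849 mL/hr
Volume infused = 12.17849 mL/hr × 6 hr = 73.07095 mL
Volume remaining = 100 − 73.07095 = 26.92905 mL
Drug remaining = 26.92905 mL × 4920 ng/mL = 132490.9 ng = 132.4909 mcg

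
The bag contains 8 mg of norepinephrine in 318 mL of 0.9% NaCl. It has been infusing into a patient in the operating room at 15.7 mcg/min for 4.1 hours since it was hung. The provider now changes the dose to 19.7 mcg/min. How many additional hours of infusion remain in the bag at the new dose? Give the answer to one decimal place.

3.5 hours

Initial rate:
15.7 mcg/min × 60 min/hr = 942 mcg/hr
Concentration = 8 mg ÷ 318 mL = 0.02515723 mg/mL = 25.15723 mcg/mL
Rate = 942 mcg/hr ÷ 25.15723 mcg/mL = 37.4445 mL/hr
Volume infused so far = 37.4445 mL/hr × 4.1 hr = 153.5224 mL
Volume remaining = 318 − 153.5224 = 164.4776 mL
New rate:
19.7 mcg/min × 60 min/hr = 1182 mcg/hr
Rate = 1182 mcg/hr ÷ 25.15723 mcg/mL = 46.9845 mL/hr
Time remaining = 164.4776 mL ÷ 46.9845 mL/hr = 3.500677 hr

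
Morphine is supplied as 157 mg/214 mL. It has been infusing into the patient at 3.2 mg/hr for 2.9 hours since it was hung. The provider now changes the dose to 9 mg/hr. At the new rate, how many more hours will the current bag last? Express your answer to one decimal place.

16.4 hours

Initial rate:
Concentration = 157 mg ÷ 214 mL = 0.7336449 mg/mL
Rate = 3.2 mg/hr ÷ 0.7336449 mg/mL = 4.361783 mL/hr
Volume infused so far = 4.361783 mL/hr × 2.9 hr = 12.64917 mL
Volume remaining = 214 − 12.64917 = 201.3508 mL
New rate:
Rate = 9 mg/hr ÷ 0.7336449 mg/mL = 12.26752 mL/hr
Time remaining = 201.3508 mL ÷ 12.26752 mL/hr = 16.41333 hr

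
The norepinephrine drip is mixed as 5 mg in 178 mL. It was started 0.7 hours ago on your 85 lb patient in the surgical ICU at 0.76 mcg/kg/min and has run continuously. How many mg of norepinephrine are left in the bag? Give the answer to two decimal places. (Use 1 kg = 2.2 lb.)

Weight = 85 lb ÷ 2.2 lb/kg = 38.63636 kg
Dose = 0.76 mcg/kg/min × 38.63636 kg = 29.36364 mcg/min
29.36364 mcg/min × 60 min/hr = 1761.818 mcg/hr
Concentration = 5 mg ÷ 178 mL = 0.02808989 mg/mL = 28.08989 mcg/mL
Rate = 1761.818 mcg/hr ÷ 28.08989 mcg/mL = 62.72073 mL/hr
Volume infused = 62.72073 mL/hr × 0.7 hr = 43.90451 mL
Volume remaining = 178 − 43.90451 = 134.0955 mL
Drug remaining = 134.0955 mL × 28.08989 mcg/mL = 3766.727 mcg = 3.766727 mg

3.77 mg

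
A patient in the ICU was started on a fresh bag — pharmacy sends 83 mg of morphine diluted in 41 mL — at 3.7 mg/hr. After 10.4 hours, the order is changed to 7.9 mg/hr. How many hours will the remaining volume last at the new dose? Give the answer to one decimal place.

Initial rate:
Concentration = 83 mg ÷ 41 mL = 2.02439 mg/mL
Rate = 3.7 mg/hr ÷ 2.02439 mg/mL = 1.827711 mL/hr
Volume infused so far = 1.827711 mL/hr × 10.4 hr = 19.00819 mL
Volume remaining = 41 − 19.00819 = 21.99181 mL
New rate:
Rate = 7.9 mg/hr ÷ 2.02439 mg/mL = 3.90241 mL/hr
Time remaining = 21.99181 mL ÷ 3.90241 mL/hr = 5.635443 hr

5.6 hours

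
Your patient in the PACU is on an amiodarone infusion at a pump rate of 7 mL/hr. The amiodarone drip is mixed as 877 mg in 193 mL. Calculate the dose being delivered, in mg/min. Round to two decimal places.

Concentration = 877 mg ÷ 193 mL = 4.544041 mg/mL
Drug rate = 7 mL/hr × 4.544041 mg/mL = 31.80829 mg/hr
31.80829 mg/hr ÷ 60 min/hr = 0.5301382 mg/min

0.53 mg/min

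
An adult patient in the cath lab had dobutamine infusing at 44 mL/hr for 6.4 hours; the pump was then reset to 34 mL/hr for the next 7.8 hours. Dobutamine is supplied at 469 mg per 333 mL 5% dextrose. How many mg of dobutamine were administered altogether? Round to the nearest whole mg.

Concentration = 469 mg ÷ 333 mL = 1.408408 mg/mL
Stage 1: 44 mL/hr × 6.4 hr = 281.6 mL → 281.6 mL × 1.408408 mg/mL = 396.6078 mg
Stage 2: 34 mL/hr × 7.8 hr = 265.2 mL → 265.2 mL × 1.408408 mg/mL = 373.5099 mg
Total = 396.6078 + 373.5099 = 770.1177 mg

770 mg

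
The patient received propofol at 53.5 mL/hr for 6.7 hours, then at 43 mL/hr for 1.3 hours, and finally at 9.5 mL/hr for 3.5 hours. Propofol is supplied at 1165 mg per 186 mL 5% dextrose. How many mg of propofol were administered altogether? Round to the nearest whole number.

Concentration = 1165 mg ÷ 186 mL = 6.263441 mg/mL
Stage 1: 53.5 mL/hr × 6.7 hr = 358.45 mL → 358.45 mL × 6.263441 mg/mL = 2245.13 mg
Stage 2: 43 mL/hr × 1.3 hr = 55.9 mL → 55.9 mL × 6.263441 mg/mL = 350.1263 mg
Stage 3: 9.5 mL/hr × 3.5 hr = 33.25 mL → 33.25 mL × 6.263441 mg/mL = 208.2594 mg
Total = 2245.13 + 350.1263 + 208.2594 = 2803.516 mg

2804 mg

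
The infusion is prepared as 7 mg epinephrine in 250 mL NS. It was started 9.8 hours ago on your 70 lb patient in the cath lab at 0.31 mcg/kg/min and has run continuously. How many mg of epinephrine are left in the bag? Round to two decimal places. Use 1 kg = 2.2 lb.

Weight = 70 lb ÷ 2.2 lb/kg = 31.81818 kg
Dose = 0.31 mcg/kg/min × 31.81818 kg = 9.863636 mcg/min
9.863636 mcg/min × 60 min/hr = 591.8182 mcg/hr
Concentration = 7 mg ÷ 250 mL = 0.028 mg/mL = 28 mcg/mL
Rate = 591.8182 mcg/hr ÷ 28 mcg/mL = 21.13636 mL/hr
Volume infused = 21.13636 mL/hr × 9.8 hr = 207.1364 mL
Volume remaining = 250 − 207.1364 = 42.86364 mL
Drug remaining = 42.86364 mL × 28 mcg/mL = 1200.182 mcg = 1.200182 mg

1.20 mg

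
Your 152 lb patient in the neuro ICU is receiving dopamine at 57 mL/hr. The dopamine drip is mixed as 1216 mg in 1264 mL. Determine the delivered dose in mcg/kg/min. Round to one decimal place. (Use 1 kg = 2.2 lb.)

Weight = 152 lb ÷ 2.2 lb/kg = 69.09091 kg
Concentration = 1216 mg ÷ 1264 mL = 0.9620253 mg/mL = 962.0253 mcg/mL
Drug rate = 57 mL/hr × 962.0253 mcg/mL = 54835.44 mcg/hr
54835.44 mcg/hr ÷ 60 min/hr = 913.9241 mcg/min
913.9241 mcg/min ÷ 69.09091 kg = 13.22785 mcg/kg/min

13.2 mcg/kg/min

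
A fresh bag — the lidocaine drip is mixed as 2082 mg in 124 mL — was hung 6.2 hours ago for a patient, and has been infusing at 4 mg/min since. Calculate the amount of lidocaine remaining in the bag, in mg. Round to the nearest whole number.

594 mg

4 mg/min × 60 min/hr = 240 mg/hr
Concentration = 2082 mg ÷ 124 mL = 16.79032 mg/mL
Rate = 240 mg/hr ÷ 16.79032 mg/mL = 14.29395 mL/hr
Volume infused = 14.29395 mL/hr × 6.2 hr = 88.62248 mL
Volume remaining = 124 − 88.62248 = 35.37752 mL
Drug remaining = 35.37752 mL × 16.79032 mg/mL = 594 mg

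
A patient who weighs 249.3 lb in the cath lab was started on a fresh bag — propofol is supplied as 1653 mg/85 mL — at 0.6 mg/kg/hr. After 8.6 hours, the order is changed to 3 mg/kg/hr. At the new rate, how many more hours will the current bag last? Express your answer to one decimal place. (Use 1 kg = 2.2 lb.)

Initial rate:
Weight = 249.3 lb ÷ 2.2 lb/kg = 113.3182 kg
Dose = 0.6 mg/kg/hr × 113.3182 kg = 67.99091 mg/hr
Concentration = 1653 mg ÷ 85 mL = 19.44706 mg/mL
Rate = 67.99091 mg/hr ÷ 19.44706 mg/mL = 3.496205 mL/hr
Volume infused so far = 3.496205 mL/hr × 8.6 hr = 30.06737 mL
Volume remaining = 85 − 30.06737 = 54.93263 mL
New rate:
Dose = 3 mg/kg/hr × 113.3182 kg = 339.9545 mg/hr
Rate = 339.9545 mg/hr ÷ 19.44706 mg/mL = 17.48103 mL/hr
Time remaining = 54.93263 mL ÷ 17.48103 mL/hr = 3.142415 hr

3.1 hours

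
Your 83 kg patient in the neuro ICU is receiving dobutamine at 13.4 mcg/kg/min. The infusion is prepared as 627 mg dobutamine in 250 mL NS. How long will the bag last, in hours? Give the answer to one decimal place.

Dose = 13.4 mcg/kg/min × 83 kg = 1112.2 mcg/min
1112.2 mcg/min × 60 min/hr = 66732 mcg/hr
Concentration = 627 mg ÷ 250 mL = 2.508 mg/mL = 2508 mcg/mL
Rate = 66732 mcg/hr ÷ 2508 mcg/mL = 26.60766 mL/hr
Duration = 250 mL ÷ 26.60766 mL/hr = 9.395792 hr

9.4 hours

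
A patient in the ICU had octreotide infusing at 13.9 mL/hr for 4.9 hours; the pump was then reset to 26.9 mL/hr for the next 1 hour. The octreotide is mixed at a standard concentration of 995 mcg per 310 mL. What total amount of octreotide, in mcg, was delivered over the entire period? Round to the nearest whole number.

Concentration = 995 mcg ÷ 310 mL = 3.209677 mcg/mL
Stage 1: 13.9 mL/hr × 4.9 hr = 68.11 mL → 68.11 mL × 3.209677 mcg/mL = 218.6111 mcg
Stage 2: 26.9 mL/hr × 1 hr = 26.9 mL → 26.9 mL × 3.209677 mcg/mL = 86.34032 mcg
Total = 218.6111 + 86.34032 = 304.9515 mcg

305 mcg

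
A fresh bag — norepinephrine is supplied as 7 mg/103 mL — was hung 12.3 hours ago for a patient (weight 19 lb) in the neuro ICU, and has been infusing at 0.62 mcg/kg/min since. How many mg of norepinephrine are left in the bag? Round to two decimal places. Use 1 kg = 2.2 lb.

Weight = 19 lb ÷ 2.2 lb/kg = 8.636364 kg
Dose = 0.62 mcg/kg/min × 8.636364 kg = 5.354545 mcg/min
5.354545 mcg/min × 60 min/hr = 321.2727 mcg/hr
Concentration = 7 mg ÷ 103 mL = 0.06796117 mg/mL = 67.96117 mcg/mL
Rate = 321.2727 mcg/hr ÷ 67.96117 mcg/mL = 4.727299 mL/hr
Volume infused = 4.727299 mL/hr × 12.3 hr = 58.14577 mL
Volume remaining = 103 − 58.14577 = 44.85423 mL
Drug remaining = 44.85423 mL × 67.96117 mcg/mL = 3048.345 mcg = 3.048345 mg

3.05 mg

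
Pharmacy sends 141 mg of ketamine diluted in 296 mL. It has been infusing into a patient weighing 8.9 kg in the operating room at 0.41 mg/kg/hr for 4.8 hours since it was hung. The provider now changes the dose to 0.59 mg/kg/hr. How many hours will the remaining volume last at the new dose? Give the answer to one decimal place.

23.5 hours

Initial rate:
Dose = 0.41 mg/kg/hr × 8.9 kg = 3.649 mg/hr
Concentration = 141 mg ÷ 296 mL = 0.4763514 mg/mL
Rate = 3.649 mg/hr ÷ 0.4763514 mg/mL = 7.660312 mL/hr
Volume infused so far = 7.660312 mL/hr × 4.8 hr = 36.7695 mL
Volume remaining = 296 − 36.7695 = 259.2305 mL
New rate:
Dose = 0.59 mg/kg/hr × 8.9 kg = 5.251 mg/hr
Rate = 5.251 mg/hr ÷ 0.4763514 mg/mL = 11.02338 mL/hr
Time remaining = 259.2305 mL ÷ 11.02338 mL/hr = 23.51643 hr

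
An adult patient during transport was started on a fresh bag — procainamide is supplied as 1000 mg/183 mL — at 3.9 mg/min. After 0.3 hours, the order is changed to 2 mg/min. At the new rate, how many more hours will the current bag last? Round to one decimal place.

Initial rate:
3.9 mg/min × 60 min/hr = 234 mg/hr
Concentration = 1000 mg ÷ 183 mL = 5.464481 mg/mL
Rate = 234 mg/hr ÷ 5.464481 mg/mL = 42.822 mL/hr
Volume infused so far = 42.822 mL/hr × 0.3 hr = 12.8466 mL
Volume remaining = 183 − 12.8466 = 170.1534 mL
New rate:
2 mg/min × 60 min/hr = 120 mg/hr
Rate = 120 mg/hr ÷ 5.464481 mg/mL = 21.96 mL/hr
Time remaining = 170.1534 mL ÷ 21.96 mL/hr = 7.748333 hr

7.7 hours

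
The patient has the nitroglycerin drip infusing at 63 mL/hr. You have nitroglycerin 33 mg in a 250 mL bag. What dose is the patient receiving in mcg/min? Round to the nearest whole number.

Concentration = 33 mg ÷ 250 mL = 0.132 mg/mL = 132 mcg/mL
Drug rate = 63 mL/hr × 132 mcg/mL = 8316 mcg/hr
8316 mcg/hr ÷ 60 min/hr = 138.6 mcg/min

139 mcg/min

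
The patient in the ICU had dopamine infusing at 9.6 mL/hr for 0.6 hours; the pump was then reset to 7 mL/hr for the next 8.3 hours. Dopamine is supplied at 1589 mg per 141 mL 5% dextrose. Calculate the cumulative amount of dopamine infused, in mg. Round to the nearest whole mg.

Concentration = 1589 mg ÷ 141 mL = 11.2695 mg/mL
Stage 1: 9.6 mL/hr × 0.6 hr = 5.76 mL → 5.76 mL × 11.2695 mg/mL = 64.91234 mg
Stage 2: 7 mL/hr × 8.3 hr = 58.1 mL → 58.1 mL × 11.2695 mg/mL = 654.7582 mg
Total = 64.91234 + 654.7582 = 719.6705 mg

720 mg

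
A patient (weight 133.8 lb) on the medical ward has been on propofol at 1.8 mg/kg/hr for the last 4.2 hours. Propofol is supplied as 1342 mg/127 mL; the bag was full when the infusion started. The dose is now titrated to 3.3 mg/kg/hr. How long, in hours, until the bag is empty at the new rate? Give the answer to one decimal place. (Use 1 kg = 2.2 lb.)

Initial rate:
Weight = 133.8 lb ÷ 2.2 lb/kg = 60.81818 kg
Dose = 1.8 mg/kg/hr × 60.81818 kg = 109.4727 mg/hr
Concentration = 1342 mg ÷ 127 mL = 10.56693 mg/mL
Rate = 109.4727 mg/hr ÷ 10.56693 mg/mL = 10.35994 mL/hr
Volume infused so far = 10.35994 mL/hr × 4.2 hr = 43.51174 mL
Volume remaining = 127 − 43.51174 = 83.48826 mL
New rate:
Dose = 3.3 mg/kg/hr × 60.81818 kg = 200.7 mg/hr
Rate = 200.7 mg/hr ÷ 10.56693 mg/mL = 18.99322 mL/hr
Time remaining = 83.48826 mL ÷ 18.99322 mL/hr = 4.395688 hr

4.4 hours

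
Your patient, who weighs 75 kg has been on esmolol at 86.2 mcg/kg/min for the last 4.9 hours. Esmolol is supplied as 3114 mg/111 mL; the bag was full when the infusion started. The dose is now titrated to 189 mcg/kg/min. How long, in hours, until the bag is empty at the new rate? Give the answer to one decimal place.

1.4 hours

Initial rate:
Dose = 86.2 mcg/kg/min × 75 kg = 6465 mcg/min
6465 mcg/min × 60 min/hr = 387900 mcg/hr
Concentration = 3114 mg ÷ 111 mL = 28.05405 mg/mL = 28054.05 mcg/mL
Rate = 387900 mcg/hr ÷ 28054.05 mcg/mL = 13.82688 mL/hr
Volume infused so far = 13.82688 mL/hr × 4.9 hr = 67.75171 mL
Volume remaining = 111 − 67.75171 = 43.24829 mL
New rate:
Dose = 189 mcg/kg/min × 75 kg = 14175 mcg/min
14175 mcg/min × 60 min/hr = 850500 mcg/hr
Rate = 850500 mcg/hr ÷ 28054.05 mcg/mL = 30.31647 mL/hr
Time remaining = 43.24829 mL ÷ 30.31647 mL/hr = 1.426561 hr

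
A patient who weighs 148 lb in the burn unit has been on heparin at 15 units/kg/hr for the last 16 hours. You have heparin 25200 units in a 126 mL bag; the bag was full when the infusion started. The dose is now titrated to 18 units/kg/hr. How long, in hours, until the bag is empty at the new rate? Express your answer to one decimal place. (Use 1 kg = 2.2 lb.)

Initial rate:
Weight = 148 lb ÷ 2.2 lb/kg = 67.27273 kg
Dose = 15 units/kg/hr × 67.27273 kg = 1009.091 units/hr
Concentration = 25200 units ÷ 126 mL = 200 units/mL
Rate = 1009.091 units/hr ÷ 200 units/mL = 5.045455 mL/hr
Volume infused so far = 5.045455 mL/hr × 16 hr = 80.72727 mL
Volume remaining = 126 − 80.72727 = 45.27273 mL
New rate:
Dose = 18 units/kg/hr × 67.27273 kg = 1210.909 units/hr
Rate = 1210.909 units/hr ÷ 200 units/mL = 6.054545 mL/hr
Time remaining = 45.27273 mL ÷ 6.054545 mL/hr = 7.477477 hr

7.5 hours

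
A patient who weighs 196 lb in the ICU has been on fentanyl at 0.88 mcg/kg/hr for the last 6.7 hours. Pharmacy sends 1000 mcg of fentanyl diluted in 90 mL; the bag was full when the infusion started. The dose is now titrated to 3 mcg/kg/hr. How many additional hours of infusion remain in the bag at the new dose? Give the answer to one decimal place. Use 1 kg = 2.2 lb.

Initial rate:
Weight = 196 lb ÷ 2.2 lb/kg = 89.09091 kg
Dose = 0.88 mcg/kg/hr × 89.09091 kg = 78.4 mcg/hr
Concentration = 1000 mcg ÷ 90 mL = 11.11111 mcg/mL
Rate = 78.4 mcg/hr ÷ 11.11111 mcg/mL = 7.056 mL/hr
Volume infused so far = 7.056 mL/hr × 6.7 hr = 47.2752 mL
Volume remaining = 90 − 47.2752 = 42.7248 mL
New rate:
Dose = 3 mcg/kg/hr × 89.09091 kg = 267.2727 mcg/hr
Rate = 267.2727 mcg/hr ÷ 11.11111 mcg/mL = 24.05455 mL/hr
Time remaining = 42.7248 mL ÷ 24.05455 mL/hr = 1.776163 hr

1.8 hours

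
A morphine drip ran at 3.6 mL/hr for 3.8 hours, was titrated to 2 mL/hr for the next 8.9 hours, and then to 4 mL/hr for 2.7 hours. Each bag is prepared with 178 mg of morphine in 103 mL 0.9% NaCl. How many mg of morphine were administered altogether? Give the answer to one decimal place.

Concentration = 178 mg ÷ 103 mL = 1.728155 mg/mL
Stage 1: 3.6 mL/hr × 3.8 hr = 13.68 mL → 13.68 mL × 1.728155 mg/mL = 23.64117 mg
Stage 2: 2 mL/hr × 8.9 hr = 17.8 mL → 17.8 mL × 1.728155 mg/mL = 30.76117 mg
Stage 3: 4 mL/hr × 2.7 hr = 10.8 mL → 10.8 mL × 1.728155 mg/mL = 18.66408 mg
Total = 23.64117 + 30.76117 + 18.66408 = 73.06641 mg

73.1 mg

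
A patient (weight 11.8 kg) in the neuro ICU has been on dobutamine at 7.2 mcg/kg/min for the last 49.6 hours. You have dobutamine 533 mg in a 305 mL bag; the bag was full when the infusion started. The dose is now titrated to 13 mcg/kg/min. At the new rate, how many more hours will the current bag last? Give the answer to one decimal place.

30.4 hours

Initial rate:
Dose = 7.2 mcg/kg/min × 11.8 kg = 84.96 mcg/min
84.96 mcg/min × 60 min/hr = 5097.6 mcg/hr
Concentration = 533 mg ÷ 305 mL = 1.747541 mg/mL = 1747.541 mcg/mL
Rate = 5097.6 mcg/hr ÷ 1747.541 mcg/mL = 2.917013 mL/hr
Volume infused so far = 2.917013 mL/hr × 49.6 hr = 144.6839 mL
Volume remaining = 305 − 144.6839 = 160.3161 mL
New rate:
Dose = 13 mcg/kg/min × 11.8 kg = 153.4 mcg/min
153.4 mcg/min × 60 min/hr = 9204 mcg/hr
Rate = 9204 mcg/hr ÷ 1747.541 mcg/mL = 5.266829 mL/hr
Time remaining = 160.3161 mL ÷ 5.266829 mL/hr = 30.43884 hr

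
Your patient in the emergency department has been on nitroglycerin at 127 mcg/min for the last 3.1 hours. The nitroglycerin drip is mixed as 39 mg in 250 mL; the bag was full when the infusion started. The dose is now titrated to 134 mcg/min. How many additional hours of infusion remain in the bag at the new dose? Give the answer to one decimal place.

Initial rate:
127 mcg/min × 60 min/hr = 7620 mcg/hr
Concentration = 39 mg ÷ 250 mL = 0.156 mg/mL = 156 mcg/mL
Rate = 7620 mcg/hr ÷ 156 mcg/mL = 48.84615 mL/hr
Volume infused so far = 48.84615 mL/hr × 3.1 hr = 151.4231 mL
Volume remaining = 250 − 151.4231 = 98.57692 mL
New rate:
134 mcg/min × 60 min/hr = 8040 mcg/hr
Rate = 8040 mcg/hr ÷ 156 mcg/mL = 51.53846 mL/hr
Time remaining = 98.57692 mL ÷ 51.53846 mL/hr = 1.912687 hr

1.9 hours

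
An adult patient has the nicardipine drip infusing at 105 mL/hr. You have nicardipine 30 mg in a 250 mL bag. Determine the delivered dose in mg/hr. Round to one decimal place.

Concentration = 30 mg ÷ 250 mL = 0.12 mg/mL
Drug rate = 105 mL/hr × 0.12 mg/mL = 12.6 mg/hr

12.6 mg/hr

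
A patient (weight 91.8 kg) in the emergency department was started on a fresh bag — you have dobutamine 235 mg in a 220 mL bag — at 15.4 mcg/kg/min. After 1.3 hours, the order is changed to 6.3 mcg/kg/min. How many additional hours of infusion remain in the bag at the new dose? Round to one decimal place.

3.6 hours

Initial rate:
Dose = 15.4 mcg/kg/min × 91.8 kg = 1413.72 mcg/min
1413.72 mcg/min × 60 min/hr = 84823.2 mcg/hr
Concentration = 235 mg ÷ 220 mL = 1.068182 mg/mL = 1068.182 mcg/mL
Rate = 84823.2 mcg/hr ÷ 1068.182 mcg/mL = 79.40895 mL/hr
Volume infused so far = 79.40895 mL/hr × 1.3 hr = 103.2316 mL
Volume remaining = 220 − 103.2316 = 116.7684 mL
New rate:
Dose = 6.3 mcg/kg/min × 91.8 kg = 578.34 mcg/min
578.34 mcg/min × 60 min/hr = 34700.4 mcg/hr
Rate = 34700.4 mcg/hr ÷ 1068.182 mcg/mL = 32.48548 mL/hr
Time remaining = 116.7684 mL ÷ 32.48548 mL/hr = 3.594478 hr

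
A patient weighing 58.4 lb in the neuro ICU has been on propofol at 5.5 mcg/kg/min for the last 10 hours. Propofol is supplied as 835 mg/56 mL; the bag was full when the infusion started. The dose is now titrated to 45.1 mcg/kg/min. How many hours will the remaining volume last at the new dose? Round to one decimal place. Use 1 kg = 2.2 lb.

Initial rate:
Weight = 58.4 lb ÷ 2.2 lb/kg = 26.54545 kg
Dose = 5.5 mcg/kg/min × 26.54545 kg = 146 mcg/min
146 mcg/min × 60 min/hr = 8760 mcg/hr
Concentration = 835 mg ÷ 56 mL = 14.91071 mg/mL = 14910.71 mcg/mL
Rate = 8760 mcg/hr ÷ 14910.71 mcg/mL = 0.587497 mL/hr
Volume infused so far = 0.587497 mL/hr × 10 hr = 5.87497 mL
Volume remaining = 56 − 5.87497 = 50.12503 mL
New rate:
Dose = 45.1 mcg/kg/min × 26.54545 kg = 1197.2 mcg/min
1197.2 mcg/min × 60 min/hr = 71832 mcg/hr
Rate = 71832 mcg/hr ÷ 14910.71 mcg/mL = 4.817475 mL/hr
Time remaining = 50.12503 mL ÷ 4.817475 mL/hr = 10.40483 hr

10.4 hours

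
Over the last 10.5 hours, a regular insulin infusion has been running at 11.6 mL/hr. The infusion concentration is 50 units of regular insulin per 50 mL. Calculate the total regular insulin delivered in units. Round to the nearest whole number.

122 units

Concentration = 50 units ÷ 50 mL = 1 units/mL
Drug rate = 11.6 mL/hr × 1 units/mL = 11.6 units/hr
Total = 11.6 units/hr × 10.5 hr = 121.8 units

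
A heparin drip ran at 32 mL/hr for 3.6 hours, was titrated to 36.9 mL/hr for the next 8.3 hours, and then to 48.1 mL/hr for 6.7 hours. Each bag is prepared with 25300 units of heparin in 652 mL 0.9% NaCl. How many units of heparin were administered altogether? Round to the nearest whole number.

28860 units

Concentration = 25300 units ÷ 652 mL = 38.80368 units/mL
Stage 1: 32 mL/hr × 3.6 hr = 115.2 mL → 115.2 mL × 38.80368 units/mL = 4470.184 units
Stage 2: 36.9 mL/hr × 8.3 hr = 306.27 mL → 306.27 mL × 38.80368 units/mL = 11884.4 units
Stage 3: 48.1 mL/hr × 6.7 hr = 322.27 mL → 322.27 mL × 38.80368 units/mL = 12505.26 units
Total = 4470.184 + 11884.4 + 12505.26 = 28859.85 units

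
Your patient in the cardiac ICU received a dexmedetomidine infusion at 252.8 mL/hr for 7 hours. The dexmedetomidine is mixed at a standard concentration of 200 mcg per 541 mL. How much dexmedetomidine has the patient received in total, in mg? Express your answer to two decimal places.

Concentration = 200 mcg ÷ 541 mL = 0.3696858 mcg/mL
Drug rate = 252.8 mL/hr × 0.3696858 mcg/mL = 93.45656 mcg/hr
Total = 93.45656 mcg/hr × 7 hr = 654.1959 mcg = 0.6541959 mg

0.65 mg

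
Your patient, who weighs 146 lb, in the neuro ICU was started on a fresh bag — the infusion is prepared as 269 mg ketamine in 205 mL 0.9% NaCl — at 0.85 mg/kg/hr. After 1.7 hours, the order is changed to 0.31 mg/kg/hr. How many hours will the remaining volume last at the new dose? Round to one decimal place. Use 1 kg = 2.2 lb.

8.4 hours

Initial rate:
Weight = 146 lb ÷ 2.2 lb/kg = 66.36364 kg
Dose = 0.85 mg/kg/hr × 66.36364 kg = 56.40909 mg/hr
Concentration = 269 mg ÷ 205 mL = 1.312195 mg/mL
Rate = 56.40909 mg/hr ÷ 1.312195 mg/mL = 42.98834 mL/hr
Volume infused so far = 42.98834 mL/hr × 1.7 hr = 73.08018 mL
Volume remaining = 205 − 73.08018 = 131.9198 mL
New rate:
Dose = 0.31 mg/kg/hr × 66.36364 kg = 20.57273 mg/hr
Rate = 20.57273 mg/hr ÷ 1.312195 mg/mL = 15.6781 mL/hr
Time remaining = 131.9198 mL ÷ 15.6781 mL/hr = 8.414273 hr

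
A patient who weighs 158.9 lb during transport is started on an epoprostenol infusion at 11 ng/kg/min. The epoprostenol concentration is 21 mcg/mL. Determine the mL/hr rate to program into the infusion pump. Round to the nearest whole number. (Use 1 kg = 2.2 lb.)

Weight = 158.9 lb ÷ 2.2 lb/kg = 72.22727 kg
Dose = 11 ng/kg/min × 72.22727 kg = 794.5 ng/min
794.5 ng/min × 60 min/hr = 47670 ng/hr
Concentration = 21 mcg/mL = 21000 ng/mL
Rate = 47670 ng/hr ÷ 21000 ng/mL = 2.27 mL/hr

2 mL/hr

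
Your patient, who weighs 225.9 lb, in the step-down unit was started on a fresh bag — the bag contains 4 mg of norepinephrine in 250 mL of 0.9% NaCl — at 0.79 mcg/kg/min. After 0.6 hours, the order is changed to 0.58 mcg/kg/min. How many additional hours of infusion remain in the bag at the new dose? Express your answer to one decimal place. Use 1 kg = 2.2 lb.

Initial rate:
Weight = 225.9 lb ÷ 2.2 lb/kg = 102.6818 kg
Dose = 0.79 mcg/kg/min × 102.6818 kg = 81.11864 mcg/min
81.11864 mcg/min × 60 min/hr = 4867.118 mcg/hr
Concentration = 4 mg ÷ 250 mL = 0.016 mg/mL = 16 mcg/mL
Rate = 4867.118 mcg/hr ÷ 16 mcg/mL = 304.1949 mL/hr
Volume infused so far = 304.1949 mL/hr × 0.6 hr = 182.5169 mL
Volume remaining = 250 − 182.5169 = 67.48307 mL
New rate:
Dose = 0.58 mcg/kg/min × 102.6818 kg = 59.55545 mcg/min
59.55545 mcg/min × 60 min/hr = 3573.327 mcg/hr
Rate = 3573.327 mcg/hr ÷ 16 mcg/mL = 223.333 mL/hr
Time remaining = 67.48307 mL ÷ 223.333 mL/hr = 0.3021635 hr

0.3 hours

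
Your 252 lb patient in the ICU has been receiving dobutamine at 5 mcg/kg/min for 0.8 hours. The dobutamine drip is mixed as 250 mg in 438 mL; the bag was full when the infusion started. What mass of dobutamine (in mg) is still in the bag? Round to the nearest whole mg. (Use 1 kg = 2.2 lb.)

223 mg

Weight = 252 lb ÷ 2.2 lb/kg = 114.5455 kg
Dose = 5 mcg/kg/min × 114.5455 kg = 572.7273 mcg/min
572.7273 mcg/min × 60 min/hr = 34363.64 mcg/hr
Concentration = 250 mg ÷ 438 mL = 0.5707763 mg/mL = 570.7763 mcg/mL
Rate = 34363.64 mcg/hr ÷ 570.7763 mcg/mL = 60.20509 mL/hr
Volume infused = 60.20509 mL/hr × 0.8 hr = 48.16407 mL
Volume remaining = 438 − 48.16407 = 389.8359 mL
Drug remaining = 389.8359 mL × 570.7763 mcg/mL = 222509.1 mcg = 222.5091 mg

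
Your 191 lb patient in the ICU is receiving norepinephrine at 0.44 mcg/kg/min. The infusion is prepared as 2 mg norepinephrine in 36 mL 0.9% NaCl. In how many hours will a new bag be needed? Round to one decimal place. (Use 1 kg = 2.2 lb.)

Weight = 191 lb ÷ 2.2 lb/kg = 86.81818 kg
Dose = 0.44 mcg/kg/min × 86.81818 kg = 38.2 mcg/min
38.2 mcg/min × 60 min/hr = 2292 mcg/hr
Concentration = 2 mg ÷ 36 mL = 0.05555556 mg/mL = 55.55556 mcg/mL
Rate = 2292 mcg/hr ÷ 55.55556 mcg/mL = 41.256 mL/hr
Duration = 36 mL ÷ 41.256 mL/hr = 0.8726003 hr

0.9 hours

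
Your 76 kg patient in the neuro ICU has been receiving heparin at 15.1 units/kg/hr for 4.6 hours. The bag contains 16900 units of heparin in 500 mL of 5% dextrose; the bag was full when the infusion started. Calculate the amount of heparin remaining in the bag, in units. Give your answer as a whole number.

11621 units

Dose = 15.1 units/kg/hr × 76 kg = 1147.6 units/hr
Concentration = 16900 units ÷ 500 mL = 33.8 units/mL
Rate = 1147.6 units/hr ÷ 33.8 units/mL = 33.95266 mL/hr
Volume infused = 33.95266 mL/hr × 4.6 hr = 156.1822 mL
Volume remaining = 500 − 156.1822 = 343.8178 mL
Drug remaining = 343.8178 mL × 33.8 units/mL = 11621.04 units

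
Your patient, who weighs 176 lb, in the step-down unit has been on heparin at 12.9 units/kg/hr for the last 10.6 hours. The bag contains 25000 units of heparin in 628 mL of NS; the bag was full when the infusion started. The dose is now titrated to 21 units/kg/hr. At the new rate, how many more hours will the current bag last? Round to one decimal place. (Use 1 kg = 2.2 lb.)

Initial rate:
Weight = 176 lb ÷ 2.2 lb/kg = 80 kg
Dose = 12.9 units/kg/hr × 80 kg = 1032 units/hr
Concentration = 25000 units ÷ 628 mL = 39.80892 units/mL
Rate = 1032 units/hr ÷ 39.80892 units/mL = 25.92384 mL/hr
Volume infused so far = 25.92384 mL/hr × 10.6 hr = 274.7927 mL
Volume remaining = 628 − 274.7927 = 353.2073 mL
New rate:
Dose = 21 units/kg/hr × 80 kg = 1680 units/hr
Rate = 1680 units/hr ÷ 39.80892 units/mL = 42.2016 mL/hr
Time remaining = 353.2073 mL ÷ 42.2016 mL/hr = 8.369524 hr

8.4 hours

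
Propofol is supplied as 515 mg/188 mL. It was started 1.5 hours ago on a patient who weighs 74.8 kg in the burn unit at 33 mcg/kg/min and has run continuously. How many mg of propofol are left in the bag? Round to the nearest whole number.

Dose = 33 mcg/kg/min × 74.8 kg = 2468.4 mcg/min
2468.4 mcg/min × 60 min/hr = 148104 mcg/hr
Concentration = 515 mg ÷ 188 mL = 2.739362 mg/mL = 2739.362 mcg/mL
Rate = 148104 mcg/hr ÷ 2739.362 mcg/mL = 54.06515 mL/hr
Volume infused = 54.06515 mL/hr × 1.5 hr = 81.09772 mL
Volume remaining = 188 − 81.09772 = 106.9023 mL
Drug remaining = 106.9023 mL × 2739.362 mcg/mL = 292844 mcg = 292.844 mg

293 mg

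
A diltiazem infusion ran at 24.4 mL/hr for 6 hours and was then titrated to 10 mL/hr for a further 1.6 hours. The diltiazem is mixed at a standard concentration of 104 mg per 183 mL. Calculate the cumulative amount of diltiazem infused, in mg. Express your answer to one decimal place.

Concentration = 104 mg ÷ 183 mL = 0.568306 mg/mL
Stage 1: 24.4 mL/hr × 6 hr = 146.4 mL → 146.4 mL × 0.568306 mg/mL = 83.2 mg
Stage 2: 10 mL/hr × 1.6 hr = 16 mL → 16 mL × 0.568306 mg/mL = 9.092896 mg
Total = 83.2 + 9.092896 = 92.2929 mg

92.3 mg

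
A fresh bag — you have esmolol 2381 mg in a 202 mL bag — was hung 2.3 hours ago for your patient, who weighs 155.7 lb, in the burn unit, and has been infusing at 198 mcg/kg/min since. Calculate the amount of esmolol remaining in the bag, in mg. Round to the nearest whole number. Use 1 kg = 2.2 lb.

447 mg

Weight = 155.7 lb ÷ 2.2 lb/kg = 70.77273 kg
Dose = 198 mcg/kg/min × 70.77273 kg = 14013 mcg/min
14013 mcg/min × 60 min/hr = 840780 mcg/hr
Concentration = 2381 mg ÷ 202 mL = 11.78713 mg/mL = 11787.13 mcg/mL
Rate = 840780 mcg/hr ÷ 11787.13 mcg/mL = 71.33035 mL/hr
Volume infused = 71.33035 mL/hr × 2.3 hr = 164.0598 mL
Volume remaining = 202 − 164.0598 = 37.9402 mL
Drug remaining = 37.9402 mL × 11787.13 mcg/mL = 447206 mcg = 447.206 mg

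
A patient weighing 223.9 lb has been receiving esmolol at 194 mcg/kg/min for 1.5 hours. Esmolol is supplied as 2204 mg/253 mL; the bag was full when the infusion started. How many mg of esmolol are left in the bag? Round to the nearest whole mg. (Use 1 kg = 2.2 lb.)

427 mg

Weight = 223.9 lb ÷ 2.2 lb/kg = 101.7727 kg
Dose = 194 mcg/kg/min × 101.7727 kg = 19743.91 mcg/min
19743.91 mcg/min × 60 min/hr = 1184635 mcg/hr
Concentration = 2204 mg ÷ 253 mL = 8.711462 mg/mL = 8711.462 mcg/mL
Rate = 1184635 mcg/hr ÷ 8711.462 mcg/mL = 135.9857 mL/hr
Volume infused = 135.9857 mL/hr × 1.5 hr = 203.9786 mL
Volume remaining = 253 − 203.9786 = 49.02141 mL
Drug remaining = 49.02141 mL × 8711.462 mcg/mL = 427048.2 mcg = 427.0482 mg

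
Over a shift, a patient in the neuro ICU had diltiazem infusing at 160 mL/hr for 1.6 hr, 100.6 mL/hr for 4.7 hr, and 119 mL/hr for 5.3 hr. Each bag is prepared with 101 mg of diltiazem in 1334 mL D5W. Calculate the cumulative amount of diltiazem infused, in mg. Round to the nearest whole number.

103 mg

Concentration = 101 mg ÷ 1334 mL = 0.07571214 mg/mL
Stage 1: 160 mL/hr × 1.6 hr = 256 mL → 256 mL × 0.07571214 mg/mL = 19.38231 mg
Stage 2: 100.6 mL/hr × 4.7 hr = 472.82 mL → 472.82 mL × 0.07571214 mg/mL = 35.79822 mg
Stage 3: 119 mL/hr × 5.3 hr = 630.7 mL → 630.7 mL × 0.07571214 mg/mL = 47.75165 mg
Total = 19.38231 + 35.79822 + 47.75165 = 102.9322 mg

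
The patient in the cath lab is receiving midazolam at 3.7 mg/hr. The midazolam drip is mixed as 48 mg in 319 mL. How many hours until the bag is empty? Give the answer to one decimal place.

13.0 hours

Concentration = 48 mg ÷ 319 mL = 0.1504702 mg/mL
Rate = 3.7 mg/hr ÷ 0.1504702 mg/mL = 24.58958 mL/hr
Duration = 319 mL ÷ 24.58958 mL/hr = 12.97297 hr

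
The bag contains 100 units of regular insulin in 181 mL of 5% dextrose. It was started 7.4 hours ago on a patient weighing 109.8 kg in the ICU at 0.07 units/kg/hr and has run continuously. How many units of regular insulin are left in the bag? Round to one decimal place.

Dose = 0.07 units/kg/hr × 109.8 kg = 7.686 units/hr
Concentration = 100 units ÷ 181 mL = 0.5524862 units/mL
Rate = 7.686 units/hr ÷ 0.5524862 units/mL = 13.91166 mL/hr
Volume infused = 13.91166 mL/hr × 7.4 hr = 102.9463 mL
Volume remaining = 181 − 102.9463 = 78.05372 mL
Drug remaining = 78.05372 mL × 0.5524862 units/mL = 43.1236 units

43.1 units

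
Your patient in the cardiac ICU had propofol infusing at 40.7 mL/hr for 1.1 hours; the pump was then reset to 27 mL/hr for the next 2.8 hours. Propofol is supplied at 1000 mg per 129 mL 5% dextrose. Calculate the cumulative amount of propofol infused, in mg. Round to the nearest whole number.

933 mg

Concentration = 1000 mg ÷ 129 mL = 7.751938 mg/mL
Stage 1: 40.7 mL/hr × 1.1 hr = 44.77 mL → 44.77 mL × 7.751938 mg/mL = 347.0543 mg
Stage 2: 27 mL/hr × 2.8 hr = 75.6 mL → 75.6 mL × 7.751938 mg/mL = 586.0465 mg
Total = 347.0543 + 586.0465 = 933.1008 mg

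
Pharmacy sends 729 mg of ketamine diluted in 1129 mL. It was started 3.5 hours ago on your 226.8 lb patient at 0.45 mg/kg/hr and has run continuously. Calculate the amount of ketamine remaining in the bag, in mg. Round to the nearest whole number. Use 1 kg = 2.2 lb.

567 mg

Weight = 226.8 lb ÷ 2.2 lb/kg = 103.0909 kg
Dose = 0.45 mg/kg/hr × 103.0909 kg = 46.39091 mg/hr
Concentration = 729 mg ÷ 1129 mL = 0.6457042 mg/mL
Rate = 46.39091 mg/hr ÷ 0.6457042 mg/mL = 71.84545 mL/hr
Volume infused = 71.84545 mL/hr × 3.5 hr = 251.4591 mL
Volume remaining = 1129 − 251.4591 = 877.5409 mL
Drug remaining = 877.5409 mL × 0.6457042 mg/mL = 566.6318 mg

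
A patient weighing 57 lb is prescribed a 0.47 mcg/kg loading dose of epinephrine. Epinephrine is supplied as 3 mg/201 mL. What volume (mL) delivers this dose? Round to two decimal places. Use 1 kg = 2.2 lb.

Weight = 57 lb ÷ 2.2 lb/kg = 25.90909 kg
Dose = 0.47 mcg/kg × 25.90909 kg = 12.17727 mcg
Concentration = 3 mg ÷ 201 mL = 0.01492537 mg/mL = 14.92537 mcg/mL
Volume = 12.17727 mcg ÷ 14.92537 mcg/mL = 0.8158773 mL

0.82 mL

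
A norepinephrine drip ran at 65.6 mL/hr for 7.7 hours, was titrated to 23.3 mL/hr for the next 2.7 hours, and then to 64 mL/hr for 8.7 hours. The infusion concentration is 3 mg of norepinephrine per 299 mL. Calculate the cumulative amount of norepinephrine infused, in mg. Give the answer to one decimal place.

11.3 mg

Concentration = 3 mg ÷ 299 mL = 0.01003344 mg/mL
Stage 1: 65.6 mL/hr × 7.7 hr = 505.12 mL → 505.12 mL × 0.01003344 mg/mL = 5.068094 mg
Stage 2: 23.3 mL/hr × 2.7 hr = 62.91 mL → 62.91 mL × 0.01003344 mg/mL = 0.631204 mg
Stage 3: 64 mL/hr × 8.7 hr = 556.8 mL → 556.8 mL × 0.01003344 mg/mL = 5.586622 mg
Total = 5.068094 + 0.631204 + 5.586622 = 11.28592 mg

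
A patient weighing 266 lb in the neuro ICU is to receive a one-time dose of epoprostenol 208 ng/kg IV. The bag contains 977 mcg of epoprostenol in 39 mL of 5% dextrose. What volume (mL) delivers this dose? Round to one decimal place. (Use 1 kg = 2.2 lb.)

Weight = 266 lb ÷ 2.2 lb/kg = 120.9091 kg
Dose = 208 ng/kg × 120.9091 kg = 25149.09 ng
Concentration = 977 mcg ÷ 39 mL = 25.05128 mcg/mL = 25051.28 ng/mL
Volume = 25149.09 ng ÷ 25051.28 ng/mL = 1.003904 mL

1.0 mL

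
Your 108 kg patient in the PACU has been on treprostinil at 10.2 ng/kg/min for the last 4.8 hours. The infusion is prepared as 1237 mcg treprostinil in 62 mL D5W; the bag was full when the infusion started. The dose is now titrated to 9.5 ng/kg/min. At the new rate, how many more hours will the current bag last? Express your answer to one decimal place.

Initial rate:
Dose = 10.2 ng/kg/min × 108 kg = 1101.6 ng/min
1101.6 ng/min × 60 min/hr = 66096 ng/hr
Concentration = 1237 mcg ÷ 62 mL = 19.95161 mcg/mL = 19951.61 ng/mL
Rate = 66096 ng/hr ÷ 19951.61 ng/mL = 3.312815 mL/hr
Volume infused so far = 3.312815 mL/hr × 4.8 hr = 15.90151 mL
Volume remaining = 62 − 15.90151 = 46.09849 mL
New rate:
Dose = 9.5 ng/kg/min × 108 kg = 1026 ng/min
1026 ng/min × 60 min/hr = 61560 ng/hr
Rate = 61560 ng/hr ÷ 19951.61 ng/mL = 3.085465 mL/hr
Time remaining = 46.09849 mL ÷ 3.085465 mL/hr = 14.94053 hr

14.9 hours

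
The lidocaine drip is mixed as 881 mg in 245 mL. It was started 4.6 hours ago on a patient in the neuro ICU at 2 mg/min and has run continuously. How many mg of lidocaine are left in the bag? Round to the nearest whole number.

329 mg

2 mg/min × 60 min/hr = 120 mg/hr
Concentration = 881 mg ÷ 245 mL = 3.595918 mg/mL
Rate = 120 mg/hr ÷ 3.595918 mg/mL = 33.37117 mL/hr
Volume infused = 33.37117 mL/hr × 4.6 hr = 153.5074 mL
Volume remaining = 245 − 153.5074 = 91.49262 mL
Drug remaining = 91.49262 mL × 3.595918 mg/mL = 329 mg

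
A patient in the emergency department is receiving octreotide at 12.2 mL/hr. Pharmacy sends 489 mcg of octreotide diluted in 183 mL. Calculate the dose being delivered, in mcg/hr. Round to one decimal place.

32.6 mcg/hr

Concentration = 489 mcg ÷ 183 mL = 2.672131 mcg/mL
Drug rate = 12.2 mL/hr × 2.672131 mcg/mL = 32.6 mcg/hr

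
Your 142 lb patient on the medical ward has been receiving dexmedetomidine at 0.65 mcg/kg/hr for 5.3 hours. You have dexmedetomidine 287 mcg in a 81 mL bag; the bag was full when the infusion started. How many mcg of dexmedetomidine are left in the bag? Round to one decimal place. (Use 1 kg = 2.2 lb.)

Weight = 142 lb ÷ 2.2 lb/kg = 64.54545 kg
Dose = 0.65 mcg/kg/hr × 64.54545 kg = 41.95455 mcg/hr
Concentration = 287 mcg ÷ 81 mL = 3.54321 mcg/mL
Rate = 41.95455 mcg/hr ÷ 3.54321 mcg/mL = 11.84083 mL/hr
Volume infused = 11.84083 mL/hr × 5.3 hr = 62.7564 mL
Volume remaining = 81 − 62.7564 = 18.2436 mL
Drug remaining = 18.2436 mL × 3.54321 mcg/mL = 64.64091 mcg

64.6 mcg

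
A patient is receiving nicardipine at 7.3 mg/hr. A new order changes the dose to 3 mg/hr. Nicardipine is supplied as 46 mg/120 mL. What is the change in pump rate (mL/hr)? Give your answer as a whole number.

At the current dose:
Concentration = 46 mg ÷ 120 mL = 0.3833333 mg/mL
Rate = 7.3 mg/hr ÷ 0.3833333 mg/mL = 19.04348 mL/hr
At the new dose:
Rate = 3 mg/hr ÷ 0.3833333 mg/mL = 7.826087 mL/hr
Change = 7.826087 − 19.04348 = -11.21739 mL/hr → 11.21739 mL/hr decrease

11 mL/hr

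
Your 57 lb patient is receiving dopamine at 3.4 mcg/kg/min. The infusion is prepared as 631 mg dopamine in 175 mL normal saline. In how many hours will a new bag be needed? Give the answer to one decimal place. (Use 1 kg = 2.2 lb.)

119.4 hours

Weight = 57 lb ÷ 2.2 lb/kg = 25.90909 kg
Dose = 3.4 mcg/kg/min × 25.90909 kg = 88.09091 mcg/min
88.09091 mcg/min × 60 min/hr = 5285.455 mcg/hr
Concentration = 631 mg ÷ 175 mL = 3.605714 mg/mL = 3605.714 mcg/mL
Rate = 5285.455 mcg/hr ÷ 3605.714 mcg/mL = 1.465855 mL/hr
Duration = 175 mL ÷ 1.465855 mL/hr = 119.3842 hr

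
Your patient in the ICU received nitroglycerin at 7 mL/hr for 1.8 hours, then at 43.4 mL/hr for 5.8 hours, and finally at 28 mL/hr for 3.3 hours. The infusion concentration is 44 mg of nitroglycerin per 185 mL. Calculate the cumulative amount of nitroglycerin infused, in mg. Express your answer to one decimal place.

84.8 mg

Concentration = 44 mg ÷ 185 mL = 0.2378378 mg/mL
Stage 1: 7 mL/hr × 1.8 hr = 12.6 mL → 12.6 mL × 0.2378378 mg/mL = 2.996757 mg
Stage 2: 43.4 mL/hr × 5.8 hr = 251.72 mL → 251.72 mL × 0.2378378 mg/mL = 59.86854 mg
Stage 3: 28 mL/hr × 3.3 hr = 92.4 mL → 92.4 mL × 0.2378378 mg/mL = 21.97622 mg
Total = 2.996757 + 59.86854 + 21.97622 = 84.84151 mg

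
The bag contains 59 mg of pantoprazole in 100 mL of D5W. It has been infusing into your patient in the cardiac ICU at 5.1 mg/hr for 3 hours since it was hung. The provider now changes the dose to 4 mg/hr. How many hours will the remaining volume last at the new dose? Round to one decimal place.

Initial rate:
Concentration = 59 mg ÷ 100 mL = 0.59 mg/mL
Rate = 5.1 mg/hr ÷ 0.59 mg/mL = 8.644068 mL/hr
Volume infused so far = 8.644068 mL/hr × 3 hr = 25.9322 mL
Volume remaining = 100 − 25.9322 = 74.0678 mL
New rate:
Rate = 4 mg/hr ÷ 0.59 mg/mL = 6.779661 mL/hr
Time remaining = 74.0678 mL ÷ 6.779661 mL/hr = 10.925 hr

10.9 hours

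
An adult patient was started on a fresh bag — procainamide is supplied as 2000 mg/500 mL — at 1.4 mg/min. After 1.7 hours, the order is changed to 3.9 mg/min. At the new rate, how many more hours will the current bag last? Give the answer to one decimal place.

Initial rate:
1.4 mg/min × 60 min/hr = 84 mg/hr
Concentration = 2000 mg ÷ 500 mL = 4 mg/mL
Rate = 84 mg/hr ÷ 4 mg/mL = 21 mL/hr
Volume infused so far = 21 mL/hr × 1.7 hr = 35.7 mL
Volume remaining = 500 − 35.7 = 464.3 mL
New rate:
3.9 mg/min × 60 min/hr = 234 mg/hr
Rate = 234 mg/hr ÷ 4 mg/mL = 58.5 mL/hr
Time remaining = 464.3 mL ÷ 58.5 mL/hr = 7.936752 hr

7.9 hours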